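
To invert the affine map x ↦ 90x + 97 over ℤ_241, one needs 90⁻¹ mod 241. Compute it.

158

Run Euclid on (241, 90):
241 = 2*90 + 61
90 = 1*61 + 29
61 = 2*29 + 3
29 = 9*3 + 2
3 = 1*2 + 1
2 = 2*1 + 0
gcd = 1, so the inverse exists. Back-substitute:
1 = 3 − 2
1 = −29 + 10·3
1 = 10·61 − 21·29
1 = −21·90 + 31·61
1 = 31·241 − 83·90
So 90·(-83) ≡ 1 (mod 241), and -83 ≡ 158 (mod 241).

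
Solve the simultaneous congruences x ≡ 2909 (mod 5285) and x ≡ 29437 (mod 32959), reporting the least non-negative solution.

1281879

Write x = 2909 + 5285·k. Then 5285·k ≡ 29437 − 2909 ≡ 26528 (mod 32959).
Need 5285⁻¹ mod 32959. Extended Euclid on (32959, 5285):
32959 = 6·5285 + 1249
5285 = 4·1249 + 289
1249 = 4·289 + 93
289 = 3·93 + 10
93 = 9·10 + 3
10 = 3·3 + 1
3 = 3·1 + 0
Back-substitute:
1 = 10 − 3·3
1 = −3·93 + 28·10
1 = 28·289 − 87·93
1 = −87·1249 + 376·289
1 = 376·5285 − 1591·1249
1 = −1591·32959 + 9922·5285
5285⁻¹ ≡ 9922 (mod 32959), so k ≡ 9922·26528 ≡ 242 (mod 32959).
x = 2909 + 5285·242 = 1281879.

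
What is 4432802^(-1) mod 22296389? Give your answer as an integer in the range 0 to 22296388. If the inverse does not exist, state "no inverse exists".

20595767

Run Euclid on (22296389, 4432802):
22296389 = 5×4432802 + 132379
4432802 = 33×132379 + 64295
132379 = 2×64295 + 3789
64295 = 16×3789 + 3671
3789 = 1×3671 + 118
3671 = 31×118 + 13
118 = 9×13 + 1
13 = 13×1 + 0
The gcd is 1. Working backward:
1 = 118 − 9·13
1 = −9·3671 + 280·118
1 = 280·3789 − 289·3671
1 = −289·64295 + 4904·3789
1 = 4904·132379 − 10097·64295
1 = −10097·4432802 + 338105·132379
1 = 338105·22296389 − 1700622·4432802
So 4432802·(-1700622) ≡ 1 (mod 22296389), and -1700622 ≡ 20595767 (mod 22296389).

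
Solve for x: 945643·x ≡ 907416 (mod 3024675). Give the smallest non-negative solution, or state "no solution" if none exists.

First find gcd(945643, 3024675):
3024675 = 3*945643 + 187746
945643 = 5*187746 + 6913
187746 = 27*6913 + 1095
6913 = 6*1095 + 343
1095 = 3*343 + 66
343 = 5*66 + 13
66 = 5*13 + 1
13 = 13*1 + 0
gcd = 1, so a unique solution mod 3024675 exists.
Back-substitute for the Bézout coefficients:
1 = 66 − 5·13
1 = −5·343 + 26·66
1 = 26·1095 − 83·343
1 = −83·6913 + 524·1095
1 = 524·187746 − 14231·6913
1 = −14231·945643 + 71679·187746
1 = 71679·3024675 − 229268·945643
So 945643·(-229268) ≡ 1 (mod 3024675), giving 945643⁻¹ ≡ 2795407.
x ≡ 945643⁻¹·907416 ≡ 2795407·907416 ≡ 1744362 (mod 3024675).

1744362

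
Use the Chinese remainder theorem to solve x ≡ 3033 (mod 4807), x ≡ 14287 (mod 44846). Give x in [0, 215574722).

152490687

Write x = 3033 + 4807·k. Then 4807·k ≡ 14287 − 3033 ≡ 11254 (mod 44846).
Need 4807⁻¹ mod 44846. Extended Euclid on (44846, 4807):
44846 = 9×4807 + 1583
4807 = 3×1583 + 58
1583 = 27×58 + 17
58 = 3×17 + 7
17 = 2×7 + 3
7 = 2×3 + 1
3 = 3×1 + 0
Back-substitute:
1 = 7 − 2·3
1 = −2·17 + 5·7
1 = 5·58 − 17·17
1 = −17·1583 + 464·58
1 = 464·4807 − 1409·1583
1 = −1409·44846 + 13145·4807
4807⁻¹ ≡ 13145 (mod 44846), so k ≡ 13145·11254 ≡ 31722 (mod 44846).
x = 3033 + 4807·31722 = 152490687.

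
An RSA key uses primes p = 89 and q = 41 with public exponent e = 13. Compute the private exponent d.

φ(n) = (p−1)(q−1) = 88·40 = 3520.
Need d with 13·d ≡ 1 (mod 3520). Apply the extended Euclidean algorithm:
3520 = 270*13 + 10
13 = 1*10 + 3
10 = 3*3 + 1
3 = 3*1 + 0
Back-substitute:
1 = 10 − 3·3
1 = −3·13 + 4·10
1 = 4·3520 − 1083·13
So 13·(-1083) ≡ 1 (mod 3520), hence d ≡ -1083 ≡ 2437 (mod 3520).

2437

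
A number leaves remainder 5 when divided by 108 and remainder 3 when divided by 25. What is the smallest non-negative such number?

Write x = 5 + 108·k. Then 108·k ≡ 3 − 5 ≡ 23 (mod 25).
Need 108⁻¹ mod 25. Extended Euclid on (25, 8):
25 = 3×8 + 1
8 = 8×1 + 0
Back-substitute:
1 = 25 − 3·8
108⁻¹ ≡ 22 (mod 25), so k ≡ 22·23 ≡ 6 (mod 25).
x = 5 + 108·6 = 653.

653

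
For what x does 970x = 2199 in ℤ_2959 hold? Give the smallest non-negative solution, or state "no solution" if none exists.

First find gcd(970, 2959):
2959 = 3·970 + 49
970 = 19·49 + 39
49 = 1·39 + 10
39 = 3·10 + 9
10 = 1·9 + 1
9 = 9·1 + 0
gcd = 1, so a unique solution mod 2959 exists.
Back-substitute for the Bézout coefficients:
1 = 10 − 9
1 = −39 + 4·10
1 = 4·49 − 5·39
1 = −5·970 + 99·49
1 = 99·2959 − 302·970
So 970·(-302) ≡ 1 (mod 2959), giving 970⁻¹ ≡ 2657.
x ≡ 970⁻¹·2199 ≡ 2657·2199 ≡ 1677 (mod 2959).

1677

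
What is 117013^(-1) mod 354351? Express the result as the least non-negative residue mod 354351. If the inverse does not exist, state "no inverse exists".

268438

Run Euclid on (354351, 117013):
354351 = 3×117013 + 3312
117013 = 35×3312 + 1093
3312 = 3×1093 + 33
1093 = 33×33 + 4
33 = 8×4 + 1
4 = 4×1 + 0
gcd = 1, so the inverse exists. Back-substitute:
1 = 33 − 8·4
1 = −8·1093 + 265·33
1 = 265·3312 − 803·1093
1 = −803·117013 + 28370·3312
1 = 28370·354351 − 85913·117013
Hence 117013⁻¹ ≡ -85913 ≡ 268438 (mod 354351).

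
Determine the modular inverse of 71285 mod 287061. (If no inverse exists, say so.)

263600

Run Euclid on (287061, 71285):
287061 = 4×71285 + 1921
71285 = 37×1921 + 208
1921 = 9×208 + 49
208 = 4×49 + 12
49 = 4×12 + 1
12 = 12×1 + 0
Since gcd(71285, 287061) = 1, back-substitute to write 1 as a combination:
1 = 49 − 4·12
1 = −4·208 + 17·49
1 = 17·1921 − 157·208
1 = −157·71285 + 5826·1921
1 = 5826·287061 − 23461·71285
Hence 71285⁻¹ ≡ -23461 ≡ 263600 (mod 287061).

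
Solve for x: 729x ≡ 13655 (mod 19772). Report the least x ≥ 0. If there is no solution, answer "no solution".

First find gcd(729, 19772):
19772 = 27×729 + 89
729 = 8×89 + 17
89 = 5×17 + 4
17 = 4×4 + 1
4 = 4×1 + 0
gcd = 1, so a unique solution mod 19772 exists.
Back-substitute for the Bézout coefficients:
1 = 17 − 4·4
1 = −4·89 + 21·17
1 = 21·729 − 172·89
1 = −172·19772 + 4665·729
So 729·(4665) ≡ 1 (mod 19772), giving 729⁻¹ ≡ 4665.
x ≡ 729⁻¹·13655 ≡ 4665·13655 ≡ 14963 (mod 19772).

14963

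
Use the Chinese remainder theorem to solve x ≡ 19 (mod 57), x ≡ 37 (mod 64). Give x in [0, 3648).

Write x = 19 + 57·k. Then 57·k ≡ 37 − 19 ≡ 18 (mod 64).
Need 57⁻¹ mod 64. Extended Euclid on (64, 57):
64 = 1·57 + 7
57 = 8·7 + 1
7 = 7·1 + 0
Back-substitute:
1 = 57 − 8·7
1 = −8·64 + 9·57
57⁻¹ ≡ 9 (mod 64), so k ≡ 9·18 ≡ 34 (mod 64).
x = 19 + 57·34 = 1957.

1957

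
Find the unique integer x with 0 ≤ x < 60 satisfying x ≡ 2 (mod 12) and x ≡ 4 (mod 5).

Write x = 2 + 12·k. Then 12·k ≡ 4 − 2 ≡ 2 (mod 5).
Need 12⁻¹ mod 5. Extended Euclid on (5, 2):
5 = 2*2 + 1
2 = 2*1 + 0
Back-substitute:
1 = 5 − 2·2
12⁻¹ ≡ 3 (mod 5), so k ≡ 3·2 ≡ 1 (mod 5).
x = 2 + 12·1 = 14.

14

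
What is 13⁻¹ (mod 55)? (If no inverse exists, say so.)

Apply the Euclidean algorithm to 55 and 13:
55 = 4·13 + 3
13 = 4·3 + 1
3 = 3·1 + 0
gcd = 1, so the inverse exists. Back-substitute:
1 = 13 − 4·3
1 = −4·55 + 17·13
So 13·17 ≡ 1 (mod 55).

17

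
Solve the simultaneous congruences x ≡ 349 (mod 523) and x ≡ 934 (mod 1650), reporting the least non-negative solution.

Write x = 349 + 523·k. Then 523·k ≡ 934 − 349 ≡ 585 (mod 1650).
Need 523⁻¹ mod 1650. Extended Euclid on (1650, 523):
1650 = 3×523 + 81
523 = 6×81 + 37
81 = 2×37 + 7
37 = 5×7 + 2
7 = 3×2 + 1
2 = 2×1 + 0
Back-substitute:
1 = 7 − 3·2
1 = −3·37 + 16·7
1 = 16·81 − 35·37
1 = −35·523 + 226·81
1 = 226·1650 − 713·523
523⁻¹ ≡ 937 (mod 1650), so k ≡ 937·585 ≡ 345 (mod 1650).
x = 349 + 523·345 = 180784.

180784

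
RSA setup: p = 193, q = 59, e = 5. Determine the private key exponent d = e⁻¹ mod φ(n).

φ(n) = (p−1)(q−1) = 192·58 = 11136.
Need d with 5·d ≡ 1 (mod 11136). Apply the extended Euclidean algorithm:
11136 = 2227·5 + 1
5 = 5·1 + 0
Back-substitute:
1 = 11136 − 2227·5
So 5·(-2227) ≡ 1 (mod 11136), hence d ≡ -2227 ≡ 8909 (mod 11136).

8909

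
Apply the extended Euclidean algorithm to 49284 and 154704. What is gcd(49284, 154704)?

12

Apply Euclid's algorithm to 154704 and 49284:
154704 = 3*49284 + 6852
49284 = 7*6852 + 1320
6852 = 5*1320 + 252
1320 = 5*252 + 60
252 = 4*60 + 12
60 = 5*12 + 0
gcd(49284, 154704) = 12.
Back-substituting:
12 = 252 − 4·60
12 = −4·1320 + 21·252
12 = 21·6852 − 109·1320
12 = −109·49284 + 784·6852
12 = 784·154704 − 2461·49284
So 12 = (784)·154704 + (-2461)·49284.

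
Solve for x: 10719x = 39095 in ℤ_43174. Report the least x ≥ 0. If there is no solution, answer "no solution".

12949

First find gcd(10719, 43174):
43174 = 4·10719 + 298
10719 = 35·298 + 289
298 = 1·289 + 9
289 = 32·9 + 1
9 = 9·1 + 0
gcd = 1, so a unique solution mod 43174 exists.
Back-substitute for the Bézout coefficients:
1 = 289 − 32·9
1 = −32·298 + 33·289
1 = 33·10719 − 1187·298
1 = −1187·43174 + 4781·10719
So 10719·(4781) ≡ 1 (mod 43174), giving 10719⁻¹ ≡ 4781.
x ≡ 10719⁻¹·39095 ≡ 4781·39095 ≡ 12949 (mod 43174).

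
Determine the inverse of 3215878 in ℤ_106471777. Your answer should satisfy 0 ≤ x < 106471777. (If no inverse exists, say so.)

gcd(106471777, 3215878) by repeated division:
106471777 = 33*3215878 + 347803
3215878 = 9*347803 + 85651
347803 = 4*85651 + 5199
85651 = 16*5199 + 2467
5199 = 2*2467 + 265
2467 = 9*265 + 82
265 = 3*82 + 19
82 = 4*19 + 6
19 = 3*6 + 1
6 = 6*1 + 0
The gcd is 1. Working backward:
1 = 19 − 3·6
1 = −3·82 + 13·19
1 = 13·265 − 42·82
1 = −42·2467 + 391·265
1 = 391·5199 − 824·2467
1 = −824·85651 + 13575·5199
1 = 13575·347803 − 55124·85651
1 = −55124·3215878 + 509691·347803
1 = 509691·106471777 − 16874927·3215878
Hence 3215878⁻¹ ≡ -16874927 ≡ 89596850 (mod 106471777).

89596850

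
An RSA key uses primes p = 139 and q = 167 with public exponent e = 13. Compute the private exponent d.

φ(n) = (p−1)(q−1) = 138·166 = 22908.
Need d with 13·d ≡ 1 (mod 22908). Apply the extended Euclidean algorithm:
22908 = 1762·13 + 2
13 = 6·2 + 1
2 = 2·1 + 0
Back-substitute:
1 = 13 − 6·2
1 = −6·22908 + 10573·13
So 13·10573 ≡ 1 (mod 22908), hence d = 10573.

10573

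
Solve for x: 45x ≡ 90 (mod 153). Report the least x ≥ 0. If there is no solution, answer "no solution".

First find gcd(45, 153):
153 = 3×45 + 18
45 = 2×18 + 9
18 = 2×9 + 0
gcd = 9 and 9 | 90, so solutions exist. Divide through by 9: 5x ≡ 10 (mod 17).
Now find 5⁻¹ mod 17:
17 = 3*5 + 2
5 = 2*2 + 1
2 = 2*1 + 0
Back-substitute:
1 = 5 − 2·2
1 = −2·17 + 7·5
So 5⁻¹ ≡ 7 (mod 17).
Then x ≡ 7·10 ≡ 2 (mod 17); the smallest non-negative solution is x = 2.

2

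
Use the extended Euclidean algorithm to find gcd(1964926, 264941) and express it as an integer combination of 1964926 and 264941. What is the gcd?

1

Repeated division:
1964926 = 7*264941 + 110339
264941 = 2*110339 + 44263
110339 = 2*44263 + 21813
44263 = 2*21813 + 637
21813 = 34*637 + 155
637 = 4*155 + 17
155 = 9*17 + 2
17 = 8*2 + 1
2 = 2*1 + 0
gcd(1964926, 264941) = 1.
Express as a combination:
1 = 17 − 8·2
1 = −8·155 + 73·17
1 = 73·637 − 300·155
1 = −300·21813 + 10273·637
1 = 10273·44263 − 20846·21813
1 = −20846·110339 + 51965·44263
1 = 51965·264941 − 124776·110339
1 = −124776·1964926 + 925397·264941
So 1 = (-124776)·1964926 + (925397)·264941.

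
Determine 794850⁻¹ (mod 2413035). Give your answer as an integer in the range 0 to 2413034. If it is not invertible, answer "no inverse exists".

no inverse exists

Compute gcd(794850, 2413035):
2413035 = 3·794850 + 28485
794850 = 27·28485 + 25755
28485 = 1·25755 + 2730
25755 = 9·2730 + 1185
2730 = 2·1185 + 360
1185 = 3·360 + 105
360 = 3·105 + 45
105 = 2·45 + 15
45 = 3·15 + 0
Since gcd = 15 > 1, 794850 is not a unit mod 2413035.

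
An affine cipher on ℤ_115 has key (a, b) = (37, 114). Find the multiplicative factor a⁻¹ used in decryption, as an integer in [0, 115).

28

Apply the Euclidean algorithm to 115 and 37:
115 = 3·37 + 4
37 = 9·4 + 1
4 = 4·1 + 0
gcd = 1, so the inverse exists. Back-substitute:
1 = 37 − 9·4
1 = −9·115 + 28·37
So 37·28 ≡ 1 (mod 115).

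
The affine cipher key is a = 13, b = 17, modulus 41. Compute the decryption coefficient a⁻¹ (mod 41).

Run Euclid on (41, 13):
41 = 3*13 + 2
13 = 6*2 + 1
2 = 2*1 + 0
gcd = 1, so the inverse exists. Back-substitute:
1 = 13 − 6·2
1 = −6·41 + 19·13
So 13·19 ≡ 1 (mod 41).

19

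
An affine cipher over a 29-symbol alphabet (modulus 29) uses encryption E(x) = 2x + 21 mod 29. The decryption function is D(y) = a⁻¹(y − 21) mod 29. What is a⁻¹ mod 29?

gcd(29, 2) by repeated division:
29 = 14×2 + 1
2 = 2×1 + 0
The gcd is 1. Working backward:
1 = 29 − 14·2
So 2·(-14) ≡ 1 (mod 29), and -14 ≡ 15 (mod 29).

15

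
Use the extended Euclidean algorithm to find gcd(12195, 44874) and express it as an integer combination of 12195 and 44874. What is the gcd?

Repeated division:
44874 = 3×12195 + 8289
12195 = 1×8289 + 3906
8289 = 2×3906 + 477
3906 = 8×477 + 90
477 = 5×90 + 27
90 = 3×27 + 9
27 = 3×9 + 0
gcd(12195, 44874) = 9.
Express as a combination:
9 = 90 − 3·27
9 = −3·477 + 16·90
9 = 16·3906 − 131·477
9 = −131·8289 + 278·3906
9 = 278·12195 − 409·8289
9 = −409·44874 + 1505·12195
So 9 = (-409)·44874 + (1505)·12195.

9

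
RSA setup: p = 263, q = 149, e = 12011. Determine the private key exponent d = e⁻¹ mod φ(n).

φ(n) = (p−1)(q−1) = 262·148 = 38776.
Need d with 12011·d ≡ 1 (mod 38776). Apply the extended Euclidean algorithm:
38776 = 3*12011 + 2743
12011 = 4*2743 + 1039
2743 = 2*1039 + 665
1039 = 1*665 + 374
665 = 1*374 + 291
374 = 1*291 + 83
291 = 3*83 + 42
83 = 1*42 + 41
42 = 1*41 + 1
41 = 41*1 + 0
Back-substitute:
1 = 42 − 41
1 = −83 + 2·42
1 = 2·291 − 7·83
1 = −7·374 + 9·291
1 = 9·665 − 16·374
1 = −16·1039 + 25·665
1 = 25·2743 − 66·1039
1 = −66·12011 + 289·2743
1 = 289·38776 − 933·12011
So 12011·(-933) ≡ 1 (mod 38776), hence d ≡ -933 ≡ 37843 (mod 38776).

37843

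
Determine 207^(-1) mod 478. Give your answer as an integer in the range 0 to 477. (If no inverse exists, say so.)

351

Extended Euclidean algorithm:
478 = 2×207 + 64
207 = 3×64 + 15
64 = 4×15 + 4
15 = 3×4 + 3
4 = 1×3 + 1
3 = 3×1 + 0
The gcd is 1. Working backward:
1 = 4 − 3
1 = −15 + 4·4
1 = 4·64 − 17·15
1 = −17·207 + 55·64
1 = 55·478 − 127·207
So 207·(-127) ≡ 1 (mod 478), and -127 ≡ 351 (mod 478).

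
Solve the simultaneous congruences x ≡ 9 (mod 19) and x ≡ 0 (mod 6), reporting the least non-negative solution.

66

Write x = 9 + 19·k. Then 19·k ≡ 0 − 9 ≡ 3 (mod 6).
Need 19⁻¹ mod 6. Extended Euclid on (6, 1):
6 = 6×1 + 0
19⁻¹ ≡ 1 (mod 6), so k ≡ 1·3 ≡ 3 (mod 6).
x = 9 + 19·3 = 66.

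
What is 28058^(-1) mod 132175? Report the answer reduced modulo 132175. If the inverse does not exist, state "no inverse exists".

Extended Euclidean algorithm:
132175 = 4*28058 + 19943
28058 = 1*19943 + 8115
19943 = 2*8115 + 3713
8115 = 2*3713 + 689
3713 = 5*689 + 268
689 = 2*268 + 153
268 = 1*153 + 115
153 = 1*115 + 38
115 = 3*38 + 1
38 = 38*1 + 0
gcd = 1, so the inverse exists. Back-substitute:
1 = 115 − 3·38
1 = −3·153 + 4·115
1 = 4·268 − 7·153
1 = −7·689 + 18·268
1 = 18·3713 − 97·689
1 = −97·8115 + 212·3713
1 = 212·19943 − 521·8115
1 = −521·28058 + 733·19943
1 = 733·132175 − 3453·28058
Thus 28058·(-3453) ≡ 1 (mod 132175); reducing, -3453 mod 132175 = 128722.

128722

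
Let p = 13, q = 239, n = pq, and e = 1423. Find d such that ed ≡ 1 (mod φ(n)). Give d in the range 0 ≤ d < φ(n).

φ(n) = (p−1)(q−1) = 12·238 = 2856.
Need d with 1423·d ≡ 1 (mod 2856). Apply the extended Euclidean algorithm:
2856 = 2×1423 + 10
1423 = 142×10 + 3
10 = 3×3 + 1
3 = 3×1 + 0
Back-substitute:
1 = 10 − 3·3
1 = −3·1423 + 427·10
1 = 427·2856 − 857·1423
So 1423·(-857) ≡ 1 (mod 2856), hence d ≡ -857 ≡ 1999 (mod 2856).

1999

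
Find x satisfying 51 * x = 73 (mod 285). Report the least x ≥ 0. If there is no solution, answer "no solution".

gcd(51, 285):
285 = 5*51 + 30
51 = 1*30 + 21
30 = 1*21 + 9
21 = 2*9 + 3
9 = 3*3 + 0
gcd = 3, but 3 ∤ 73, so the congruence has no solution.

no solution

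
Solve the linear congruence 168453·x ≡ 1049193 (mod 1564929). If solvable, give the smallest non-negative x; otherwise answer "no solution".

First find gcd(168453, 1564929):
1564929 = 9×168453 + 48852
168453 = 3×48852 + 21897
48852 = 2×21897 + 5058
21897 = 4×5058 + 1665
5058 = 3×1665 + 63
1665 = 26×63 + 27
63 = 2×27 + 9
27 = 3×9 + 0
gcd = 9 and 9 | 1049193, so solutions exist. Divide through by 9: 18717x ≡ 116577 (mod 173881).
Now find 18717⁻¹ mod 173881:
173881 = 9*18717 + 5428
18717 = 3*5428 + 2433
5428 = 2*2433 + 562
2433 = 4*562 + 185
562 = 3*185 + 7
185 = 26*7 + 3
7 = 2*3 + 1
3 = 3*1 + 0
Back-substitute:
1 = 7 − 2·3
1 = −2·185 + 53·7
1 = 53·562 − 161·185
1 = −161·2433 + 697·562
1 = 697·5428 − 1555·2433
1 = −1555·18717 + 5362·5428
1 = 5362·173881 − 49813·18717
So 18717·(-49813) ≡ 1 (mod 173881), i.e. 18717⁻¹ ≡ 124068.
Then x ≡ 124068·116577 ≡ 53656 (mod 173881); the smallest non-negative solution is x = 53656.

53656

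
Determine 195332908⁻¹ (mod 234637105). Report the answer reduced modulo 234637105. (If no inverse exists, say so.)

13769817

gcd(234637105, 195332908) by repeated division:
234637105 = 1*195332908 + 39304197
195332908 = 4*39304197 + 38116120
39304197 = 1*38116120 + 1188077
38116120 = 32*1188077 + 97656
1188077 = 12*97656 + 16205
97656 = 6*16205 + 426
16205 = 38*426 + 17
426 = 25*17 + 1
17 = 17*1 + 0
Since gcd(195332908, 234637105) = 1, back-substitute to write 1 as a combination:
1 = 426 − 25·17
1 = −25·16205 + 951·426
1 = 951·97656 − 5731·16205
1 = −5731·1188077 + 69723·97656
1 = 69723·38116120 − 2236867·1188077
1 = −2236867·39304197 + 2306590·38116120
1 = 2306590·195332908 − 11463227·39304197
1 = −11463227·234637105 + 13769817·195332908
So 195332908·13769817 ≡ 1 (mod 234637105).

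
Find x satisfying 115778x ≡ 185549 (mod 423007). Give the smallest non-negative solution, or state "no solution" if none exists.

12011

First find gcd(115778, 423007):
423007 = 3*115778 + 75673
115778 = 1*75673 + 40105
75673 = 1*40105 + 35568
40105 = 1*35568 + 4537
35568 = 7*4537 + 3809
4537 = 1*3809 + 728
3809 = 5*728 + 169
728 = 4*169 + 52
169 = 3*52 + 13
52 = 4*13 + 0
gcd = 13 and 13 | 185549, so solutions exist. Divide through by 13: 8906x ≡ 14273 (mod 32539).
Now find 8906⁻¹ mod 32539:
32539 = 3*8906 + 5821
8906 = 1*5821 + 3085
5821 = 1*3085 + 2736
3085 = 1*2736 + 349
2736 = 7*349 + 293
349 = 1*293 + 56
293 = 5*56 + 13
56 = 4*13 + 4
13 = 3*4 + 1
4 = 4*1 + 0
Back-substitute:
1 = 13 − 3·4
1 = −3·56 + 13·13
1 = 13·293 − 68·56
1 = −68·349 + 81·293
1 = 81·2736 − 635·349
1 = −635·3085 + 716·2736
1 = 716·5821 − 1351·3085
1 = −1351·8906 + 2067·5821
1 = 2067·32539 − 7552·8906
So 8906·(-7552) ≡ 1 (mod 32539), i.e. 8906⁻¹ ≡ 24987.
Then x ≡ 24987·14273 ≡ 12011 (mod 32539); the smallest non-negative solution is x = 12011.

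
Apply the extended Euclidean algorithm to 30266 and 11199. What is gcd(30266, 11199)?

Repeated division:
30266 = 2·11199 + 7868
11199 = 1·7868 + 3331
7868 = 2·3331 + 1206
3331 = 2·1206 + 919
1206 = 1·919 + 287
919 = 3·287 + 58
287 = 4·58 + 55
58 = 1·55 + 3
55 = 18·3 + 1
3 = 3·1 + 0
gcd(30266, 11199) = 1.
Express as a combination:
1 = 55 − 18·3
1 = −18·58 + 19·55
1 = 19·287 − 94·58
1 = −94·919 + 301·287
1 = 301·1206 − 395·919
1 = −395·3331 + 1091·1206
1 = 1091·7868 − 2577·3331
1 = −2577·11199 + 3668·7868
1 = 3668·30266 − 9913·11199
So 1 = (3668)·30266 + (-9913)·11199.

1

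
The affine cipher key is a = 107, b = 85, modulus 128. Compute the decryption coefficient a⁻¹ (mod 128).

67

gcd(128, 107) by repeated division:
128 = 1·107 + 21
107 = 5·21 + 2
21 = 10·2 + 1
2 = 2·1 + 0
gcd = 1, so the inverse exists. Back-substitute:
1 = 21 − 10·2
1 = −10·107 + 51·21
1 = 51·128 − 61·107
Thus 107·(-61) ≡ 1 (mod 128); reducing, -61 mod 128 = 67.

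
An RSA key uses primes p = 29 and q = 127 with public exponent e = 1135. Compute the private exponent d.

631

φ(n) = (p−1)(q−1) = 28·126 = 3528.
Need d with 1135·d ≡ 1 (mod 3528). Apply the extended Euclidean algorithm:
3528 = 3*1135 + 123
1135 = 9*123 + 28
123 = 4*28 + 11
28 = 2*11 + 6
11 = 1*6 + 5
6 = 1*5 + 1
5 = 5*1 + 0
Back-substitute:
1 = 6 − 5
1 = −11 + 2·6
1 = 2·28 − 5·11
1 = −5·123 + 22·28
1 = 22·1135 − 203·123
1 = −203·3528 + 631·1135
So 1135·631 ≡ 1 (mod 3528), hence d = 631.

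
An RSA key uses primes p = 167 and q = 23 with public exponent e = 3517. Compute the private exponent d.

φ(n) = (p−1)(q−1) = 166·22 = 3652.
Need d with 3517·d ≡ 1 (mod 3652). Apply the extended Euclidean algorithm:
3652 = 1×3517 + 135
3517 = 26×135 + 7
135 = 19×7 + 2
7 = 3×2 + 1
2 = 2×1 + 0
Back-substitute:
1 = 7 − 3·2
1 = −3·135 + 58·7
1 = 58·3517 − 1511·135
1 = −1511·3652 + 1569·3517
So 3517·1569 ≡ 1 (mod 3652), hence d = 1569.

1569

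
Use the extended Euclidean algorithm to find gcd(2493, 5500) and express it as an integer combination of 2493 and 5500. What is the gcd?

1

Repeated division:
5500 = 2×2493 + 514
2493 = 4×514 + 437
514 = 1×437 + 77
437 = 5×77 + 52
77 = 1×52 + 25
52 = 2×25 + 2
25 = 12×2 + 1
2 = 2×1 + 0
gcd(2493, 5500) = 1.
Express as a combination:
1 = 25 − 12·2
1 = −12·52 + 25·25
1 = 25·77 − 37·52
1 = −37·437 + 210·77
1 = 210·514 − 247·437
1 = −247·2493 + 1198·514
1 = 1198·5500 − 2643·2493
So 1 = (1198)·5500 + (-2643)·2493.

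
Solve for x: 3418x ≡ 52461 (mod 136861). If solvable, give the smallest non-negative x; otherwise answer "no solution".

First find gcd(3418, 136861):
136861 = 40·3418 + 141
3418 = 24·141 + 34
141 = 4·34 + 5
34 = 6·5 + 4
5 = 1·4 + 1
4 = 4·1 + 0
gcd = 1, so a unique solution mod 136861 exists.
Back-substitute for the Bézout coefficients:
1 = 5 − 4
1 = −34 + 7·5
1 = 7·141 − 29·34
1 = −29·3418 + 703·141
1 = 703·136861 − 28149·3418
So 3418·(-28149) ≡ 1 (mod 136861), giving 3418⁻¹ ≡ 108712.
x ≡ 3418⁻¹·52461 ≡ 108712·52461 ≡ 5501 (mod 136861).

5501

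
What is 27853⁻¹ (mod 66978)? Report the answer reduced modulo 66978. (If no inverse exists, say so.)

1741

Run Euclid on (66978, 27853):
66978 = 2×27853 + 11272
27853 = 2×11272 + 5309
11272 = 2×5309 + 654
5309 = 8×654 + 77
654 = 8×77 + 38
77 = 2×38 + 1
38 = 38×1 + 0
gcd = 1, so the inverse exists. Back-substitute:
1 = 77 − 2·38
1 = −2·654 + 17·77
1 = 17·5309 − 138·654
1 = −138·11272 + 293·5309
1 = 293·27853 − 724·11272
1 = −724·66978 + 1741·27853
So 27853·1741 ≡ 1 (mod 66978).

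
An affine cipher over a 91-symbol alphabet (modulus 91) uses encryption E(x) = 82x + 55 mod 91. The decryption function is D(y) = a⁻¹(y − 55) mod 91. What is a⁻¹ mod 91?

10

Apply the Euclidean algorithm to 91 and 82:
91 = 1×82 + 9
82 = 9×9 + 1
9 = 9×1 + 0
gcd = 1, so the inverse exists. Back-substitute:
1 = 82 − 9·9
1 = −9·91 + 10·82
So 82·10 ≡ 1 (mod 91).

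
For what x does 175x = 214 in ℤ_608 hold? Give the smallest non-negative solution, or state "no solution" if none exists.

234

First find gcd(175, 608):
608 = 3*175 + 83
175 = 2*83 + 9
83 = 9*9 + 2
9 = 4*2 + 1
2 = 2*1 + 0
gcd = 1, so a unique solution mod 608 exists.
Back-substitute for the Bézout coefficients:
1 = 9 − 4·2
1 = −4·83 + 37·9
1 = 37·175 − 78·83
1 = −78·608 + 271·175
So 175·(271) ≡ 1 (mod 608), giving 175⁻¹ ≡ 271.
x ≡ 175⁻¹·214 ≡ 271·214 ≡ 234 (mod 608).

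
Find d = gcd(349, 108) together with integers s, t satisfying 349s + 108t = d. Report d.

1

Repeated division:
349 = 3*108 + 25
108 = 4*25 + 8
25 = 3*8 + 1
8 = 8*1 + 0
gcd(349, 108) = 1.
Working backward:
1 = 25 − 3·8
1 = −3·108 + 13·25
1 = 13·349 − 42·108
So 1 = (13)·349 + (-42)·108.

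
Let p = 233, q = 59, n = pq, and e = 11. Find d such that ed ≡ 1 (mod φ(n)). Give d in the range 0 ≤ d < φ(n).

8563

φ(n) = (p−1)(q−1) = 232·58 = 13456.
Need d with 11·d ≡ 1 (mod 13456). Apply the extended Euclidean algorithm:
13456 = 1223*11 + 3
11 = 3*3 + 2
3 = 1*2 + 1
2 = 2*1 + 0
Back-substitute:
1 = 3 − 2
1 = −11 + 4·3
1 = 4·13456 − 4893·11
So 11·(-4893) ≡ 1 (mod 13456), hence d ≡ -4893 ≡ 8563 (mod 13456).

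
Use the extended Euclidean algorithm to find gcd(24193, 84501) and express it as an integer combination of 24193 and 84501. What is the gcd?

1

Repeated division:
84501 = 3*24193 + 11922
24193 = 2*11922 + 349
11922 = 34*349 + 56
349 = 6*56 + 13
56 = 4*13 + 4
13 = 3*4 + 1
4 = 4*1 + 0
gcd(24193, 84501) = 1.
Working backward:
1 = 13 − 3·4
1 = −3·56 + 13·13
1 = 13·349 − 81·56
1 = −81·11922 + 2767·349
1 = 2767·24193 − 5615·11922
1 = −5615·84501 + 19612·24193
So 1 = (-5615)·84501 + (19612)·24193.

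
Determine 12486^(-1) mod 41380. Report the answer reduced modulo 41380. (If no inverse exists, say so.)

Compute gcd(12486, 41380):
41380 = 3×12486 + 3922
12486 = 3×3922 + 720
3922 = 5×720 + 322
720 = 2×322 + 76
322 = 4×76 + 18
76 = 4×18 + 4
18 = 4×4 + 2
4 = 2×2 + 0
Since gcd = 2 > 1, 12486 is not a unit mod 41380.

no inverse exists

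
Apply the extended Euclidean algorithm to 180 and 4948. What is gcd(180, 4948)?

Euclidean algorithm:
4948 = 27*180 + 88
180 = 2*88 + 4
88 = 22*4 + 0
gcd(180, 4948) = 4.
Working backward:
4 = 180 − 2·88
4 = −2·4948 + 55·180
So 4 = (-2)·4948 + (55)·180.

4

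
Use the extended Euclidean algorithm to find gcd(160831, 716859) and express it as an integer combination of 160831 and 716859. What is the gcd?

Euclidean algorithm:
716859 = 4·160831 + 73535
160831 = 2·73535 + 13761
73535 = 5·13761 + 4730
13761 = 2·4730 + 4301
4730 = 1·4301 + 429
4301 = 10·429 + 11
429 = 39·11 + 0
gcd(160831, 716859) = 11.
Working backward:
11 = 4301 − 10·429
11 = −10·4730 + 11·4301
11 = 11·13761 − 32·4730
11 = −32·73535 + 171·13761
11 = 171·160831 − 374·73535
11 = −374·716859 + 1667·160831
So 11 = (-374)·716859 + (1667)·160831.

11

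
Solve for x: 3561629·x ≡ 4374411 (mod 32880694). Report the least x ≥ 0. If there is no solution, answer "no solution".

First find gcd(3561629, 32880694):
32880694 = 9×3561629 + 826033
3561629 = 4×826033 + 257497
826033 = 3×257497 + 53542
257497 = 4×53542 + 43329
53542 = 1×43329 + 10213
43329 = 4×10213 + 2477
10213 = 4×2477 + 305
2477 = 8×305 + 37
305 = 8×37 + 9
37 = 4×9 + 1
9 = 9×1 + 0
gcd = 1, so a unique solution mod 32880694 exists.
Back-substitute for the Bézout coefficients:
1 = 37 − 4·9
1 = −4·305 + 33·37
1 = 33·2477 − 268·305
1 = −268·10213 + 1105·2477
1 = 1105·43329 − 4688·10213
1 = −4688·53542 + 5793·43329
1 = 5793·257497 − 27860·53542
1 = −27860·826033 + 89373·257497
1 = 89373·3561629 − 385352·826033
1 = −385352·32880694 + 3557541·3561629
So 3561629·(3557541) ≡ 1 (mod 32880694), giving 3561629⁻¹ ≡ 3557541.
x ≡ 3561629⁻¹·4374411 ≡ 3557541·4374411 ≡ 9939397 (mod 32880694).

9939397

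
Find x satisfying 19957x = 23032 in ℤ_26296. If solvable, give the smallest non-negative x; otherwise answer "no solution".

First find gcd(19957, 26296):
26296 = 1*19957 + 6339
19957 = 3*6339 + 940
6339 = 6*940 + 699
940 = 1*699 + 241
699 = 2*241 + 217
241 = 1*217 + 24
217 = 9*24 + 1
24 = 24*1 + 0
gcd = 1, so a unique solution mod 26296 exists.
Back-substitute for the Bézout coefficients:
1 = 217 − 9·24
1 = −9·241 + 10·217
1 = 10·699 − 29·241
1 = −29·940 + 39·699
1 = 39·6339 − 263·940
1 = −263·19957 + 828·6339
1 = 828·26296 − 1091·19957
So 19957·(-1091) ≡ 1 (mod 26296), giving 19957⁻¹ ≡ 25205.
x ≡ 19957⁻¹·23032 ≡ 25205·23032 ≡ 11064 (mod 26296).

11064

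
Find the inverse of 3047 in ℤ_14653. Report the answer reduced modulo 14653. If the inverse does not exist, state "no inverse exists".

Extended Euclidean algorithm:
14653 = 4·3047 + 2465
3047 = 1·2465 + 582
2465 = 4·582 + 137
582 = 4·137 + 34
137 = 4·34 + 1
34 = 34·1 + 0
Since gcd(3047, 14653) = 1, back-substitute to write 1 as a combination:
1 = 137 − 4·34
1 = −4·582 + 17·137
1 = 17·2465 − 72·582
1 = −72·3047 + 89·2465
1 = 89·14653 − 428·3047
Hence 3047⁻¹ ≡ -428 ≡ 14225 (mod 14653).

14225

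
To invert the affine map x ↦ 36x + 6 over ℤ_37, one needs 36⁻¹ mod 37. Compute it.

gcd(37, 36) by repeated division:
37 = 1*36 + 1
36 = 36*1 + 0
The gcd is 1. Working backward:
1 = 37 − 36
Hence 36⁻¹ ≡ -1 ≡ 36 (mod 37).

36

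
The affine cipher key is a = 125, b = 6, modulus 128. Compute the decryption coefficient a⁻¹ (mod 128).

Apply the Euclidean algorithm to 128 and 125:
128 = 1·125 + 3
125 = 41·3 + 2
3 = 1·2 + 1
2 = 2·1 + 0
Since gcd(125, 128) = 1, back-substitute to write 1 as a combination:
1 = 3 − 2
1 = −125 + 42·3
1 = 42·128 − 43·125
So 125·(-43) ≡ 1 (mod 128), and -43 ≡ 85 (mod 128).

85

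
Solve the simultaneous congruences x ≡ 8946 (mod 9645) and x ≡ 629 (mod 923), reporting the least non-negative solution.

5371566

Write x = 8946 + 9645·k. Then 9645·k ≡ 629 − 8946 ≡ 913 (mod 923).
Need 9645⁻¹ mod 923. Extended Euclid on (923, 415):
923 = 2×415 + 93
415 = 4×93 + 43
93 = 2×43 + 7
43 = 6×7 + 1
7 = 7×1 + 0
Back-substitute:
1 = 43 − 6·7
1 = −6·93 + 13·43
1 = 13·415 − 58·93
1 = −58·923 + 129·415
9645⁻¹ ≡ 129 (mod 923), so k ≡ 129·913 ≡ 556 (mod 923).
x = 8946 + 9645·556 = 5371566.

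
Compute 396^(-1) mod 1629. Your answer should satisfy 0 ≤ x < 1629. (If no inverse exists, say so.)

Compute gcd(396, 1629):
1629 = 4·396 + 45
396 = 8·45 + 36
45 = 1·36 + 9
36 = 4·9 + 0
Since gcd = 9 > 1, 396 is not a unit mod 1629.

no inverse exists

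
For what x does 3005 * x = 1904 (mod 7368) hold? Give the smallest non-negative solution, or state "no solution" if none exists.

First find gcd(3005, 7368):
7368 = 2×3005 + 1358
3005 = 2×1358 + 289
1358 = 4×289 + 202
289 = 1×202 + 87
202 = 2×87 + 28
87 = 3×28 + 3
28 = 9×3 + 1
3 = 3×1 + 0
gcd = 1, so a unique solution mod 7368 exists.
Back-substitute for the Bézout coefficients:
1 = 28 − 9·3
1 = −9·87 + 28·28
1 = 28·202 − 65·87
1 = −65·289 + 93·202
1 = 93·1358 − 437·289
1 = −437·3005 + 967·1358
1 = 967·7368 − 2371·3005
So 3005·(-2371) ≡ 1 (mod 7368), giving 3005⁻¹ ≡ 4997.
x ≡ 3005⁻¹·1904 ≡ 4997·1904 ≡ 2200 (mod 7368).

2200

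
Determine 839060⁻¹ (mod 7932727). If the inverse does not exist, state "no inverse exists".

gcd(7932727, 839060) by repeated division:
7932727 = 9*839060 + 381187
839060 = 2*381187 + 76686
381187 = 4*76686 + 74443
76686 = 1*74443 + 2243
74443 = 33*2243 + 424
2243 = 5*424 + 123
424 = 3*123 + 55
123 = 2*55 + 13
55 = 4*13 + 3
13 = 4*3 + 1
3 = 3*1 + 0
The gcd is 1. Working backward:
1 = 13 − 4·3
1 = −4·55 + 17·13
1 = 17·123 − 38·55
1 = −38·424 + 131·123
1 = 131·2243 − 693·424
1 = −693·74443 + 23000·2243
1 = 23000·76686 − 23693·74443
1 = −23693·381187 + 117772·76686
1 = 117772·839060 − 259237·381187
1 = −259237·7932727 + 2450905·839060
So 839060·2450905 ≡ 1 (mod 7932727).

2450905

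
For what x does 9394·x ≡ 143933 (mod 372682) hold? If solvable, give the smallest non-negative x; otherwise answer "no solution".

no solution

gcd(9394, 372682):
372682 = 39·9394 + 6316
9394 = 1·6316 + 3078
6316 = 2·3078 + 160
3078 = 19·160 + 38
160 = 4·38 + 8
38 = 4·8 + 6
8 = 1·6 + 2
6 = 3·2 + 0
gcd = 2, but 2 ∤ 143933, so the congruence has no solution.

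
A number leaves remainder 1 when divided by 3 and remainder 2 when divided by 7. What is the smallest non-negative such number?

Write x = 1 + 3·k. Then 3·k ≡ 2 − 1 ≡ 1 (mod 7).
Need 3⁻¹ mod 7. Extended Euclid on (7, 3):
7 = 2*3 + 1
3 = 3*1 + 0
Back-substitute:
1 = 7 − 2·3
3⁻¹ ≡ 5 (mod 7), so k ≡ 5·1 ≡ 5 (mod 7).
x = 1 + 3·5 = 16.

16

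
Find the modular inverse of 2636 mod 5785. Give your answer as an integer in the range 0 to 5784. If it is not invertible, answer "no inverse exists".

Run Euclid on (5785, 2636):
5785 = 2*2636 + 513
2636 = 5*513 + 71
513 = 7*71 + 16
71 = 4*16 + 7
16 = 2*7 + 2
7 = 3*2 + 1
2 = 2*1 + 0
Since gcd(2636, 5785) = 1, back-substitute to write 1 as a combination:
1 = 7 − 3·2
1 = −3·16 + 7·7
1 = 7·71 − 31·16
1 = −31·513 + 224·71
1 = 224·2636 − 1151·513
1 = −1151·5785 + 2526·2636
So 2636·2526 ≡ 1 (mod 5785).

2526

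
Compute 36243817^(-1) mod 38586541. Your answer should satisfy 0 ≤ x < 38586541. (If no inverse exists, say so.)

1670551

gcd(38586541, 36243817) by repeated division:
38586541 = 1*36243817 + 2342724
36243817 = 15*2342724 + 1102957
2342724 = 2*1102957 + 136810
1102957 = 8*136810 + 8477
136810 = 16*8477 + 1178
8477 = 7*1178 + 231
1178 = 5*231 + 23
231 = 10*23 + 1
23 = 23*1 + 0
Since gcd(36243817, 38586541) = 1, back-substitute to write 1 as a combination:
1 = 231 − 10·23
1 = −10·1178 + 51·231
1 = 51·8477 − 367·1178
1 = −367·136810 + 5923·8477
1 = 5923·1102957 − 47751·136810
1 = −47751·2342724 + 101425·1102957
1 = 101425·36243817 − 1569126·2342724
1 = −1569126·38586541 + 1670551·36243817
So 36243817·1670551 ≡ 1 (mod 38586541).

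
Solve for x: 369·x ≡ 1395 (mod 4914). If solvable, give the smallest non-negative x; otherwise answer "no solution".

First find gcd(369, 4914):
4914 = 13×369 + 117
369 = 3×117 + 18
117 = 6×18 + 9
18 = 2×9 + 0
gcd = 9 and 9 | 1395, so solutions exist. Divide through by 9: 41x ≡ 155 (mod 546).
Now find 41⁻¹ mod 546:
546 = 13×41 + 13
41 = 3×13 + 2
13 = 6×2 + 1
2 = 2×1 + 0
Back-substitute:
1 = 13 − 6·2
1 = −6·41 + 19·13
1 = 19·546 − 253·41
So 41·(-253) ≡ 1 (mod 546), i.e. 41⁻¹ ≡ 293.
Then x ≡ 293·155 ≡ 97 (mod 546); the smallest non-negative solution is x = 97.

97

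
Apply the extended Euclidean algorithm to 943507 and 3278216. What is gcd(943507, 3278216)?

Repeated division:
3278216 = 3·943507 + 447695
943507 = 2·447695 + 48117
447695 = 9·48117 + 14642
48117 = 3·14642 + 4191
14642 = 3·4191 + 2069
4191 = 2·2069 + 53
2069 = 39·53 + 2
53 = 26·2 + 1
2 = 2·1 + 0
gcd(943507, 3278216) = 1.
Back-substituting:
1 = 53 − 26·2
1 = −26·2069 + 1015·53
1 = 1015·4191 − 2056·2069
1 = −2056·14642 + 7183·4191
1 = 7183·48117 − 23605·14642
1 = −23605·447695 + 219628·48117
1 = 219628·943507 − 462861·447695
1 = −462861·3278216 + 1608211·943507
So 1 = (-462861)·3278216 + (1608211)·943507.

1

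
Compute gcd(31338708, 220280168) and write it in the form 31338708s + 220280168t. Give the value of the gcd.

Euclidean algorithm:
220280168 = 7·31338708 + 909212
31338708 = 34·909212 + 425500
909212 = 2·425500 + 58212
425500 = 7·58212 + 18016
58212 = 3·18016 + 4164
18016 = 4·4164 + 1360
4164 = 3·1360 + 84
1360 = 16·84 + 16
84 = 5·16 + 4
16 = 4·4 + 0
gcd(31338708, 220280168) = 4.
Express as a combination:
4 = 84 − 5·16
4 = −5·1360 + 81·84
4 = 81·4164 − 248·1360
4 = −248·18016 + 1073·4164
4 = 1073·58212 − 3467·18016
4 = −3467·425500 + 25342·58212
4 = 25342·909212 − 54151·425500
4 = −54151·31338708 + 1866476·909212
4 = 1866476·220280168 − 13119483·31338708
So 4 = (1866476)·220280168 + (-13119483)·31338708.

4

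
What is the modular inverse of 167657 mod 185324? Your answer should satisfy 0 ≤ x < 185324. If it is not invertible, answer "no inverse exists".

141445

Run Euclid on (185324, 167657):
185324 = 1*167657 + 17667
167657 = 9*17667 + 8654
17667 = 2*8654 + 359
8654 = 24*359 + 38
359 = 9*38 + 17
38 = 2*17 + 4
17 = 4*4 + 1
4 = 4*1 + 0
gcd = 1, so the inverse exists. Back-substitute:
1 = 17 − 4·4
1 = −4·38 + 9·17
1 = 9·359 − 85·38
1 = −85·8654 + 2049·359
1 = 2049·17667 − 4183·8654
1 = −4183·167657 + 39696·17667
1 = 39696·185324 − 43879·167657
So 167657·(-43879) ≡ 1 (mod 185324), and -43879 ≡ 141445 (mod 185324).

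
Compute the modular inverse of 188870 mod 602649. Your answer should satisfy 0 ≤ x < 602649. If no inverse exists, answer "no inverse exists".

Apply the Euclidean algorithm to 602649 and 188870:
602649 = 3×188870 + 36039
188870 = 5×36039 + 8675
36039 = 4×8675 + 1339
8675 = 6×1339 + 641
1339 = 2×641 + 57
641 = 11×57 + 14
57 = 4×14 + 1
14 = 14×1 + 0
Since gcd(188870, 602649) = 1, back-substitute to write 1 as a combination:
1 = 57 − 4·14
1 = −4·641 + 45·57
1 = 45·1339 − 94·641
1 = −94·8675 + 609·1339
1 = 609·36039 − 2530·8675
1 = −2530·188870 + 13259·36039
1 = 13259·602649 − 42307·188870
Thus 188870·(-42307) ≡ 1 (mod 602649); reducing, -42307 mod 602649 = 560342.

560342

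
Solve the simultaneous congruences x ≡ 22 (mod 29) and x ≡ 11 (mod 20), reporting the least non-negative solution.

51

Write x = 22 + 29·k. Then 29·k ≡ 11 − 22 ≡ 9 (mod 20).
Need 29⁻¹ mod 20. Extended Euclid on (20, 9):
20 = 2*9 + 2
9 = 4*2 + 1
2 = 2*1 + 0
Back-substitute:
1 = 9 − 4·2
1 = −4·20 + 9·9
29⁻¹ ≡ 9 (mod 20), so k ≡ 9·9 ≡ 1 (mod 20).
x = 22 + 29·1 = 51.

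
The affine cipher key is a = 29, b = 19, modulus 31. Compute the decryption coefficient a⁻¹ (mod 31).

Run Euclid on (31, 29):
31 = 1*29 + 2
29 = 14*2 + 1
2 = 2*1 + 0
Since gcd(29, 31) = 1, back-substitute to write 1 as a combination:
1 = 29 − 14·2
1 = −14·31 + 15·29
So 29·15 ≡ 1 (mod 31).

15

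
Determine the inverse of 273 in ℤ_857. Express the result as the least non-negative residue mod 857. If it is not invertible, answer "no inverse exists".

Apply the Euclidean algorithm to 857 and 273:
857 = 3·273 + 38
273 = 7·38 + 7
38 = 5·7 + 3
7 = 2·3 + 1
3 = 3·1 + 0
The gcd is 1. Working backward:
1 = 7 − 2·3
1 = −2·38 + 11·7
1 = 11·273 − 79·38
1 = −79·857 + 248·273
So 273·248 ≡ 1 (mod 857).

248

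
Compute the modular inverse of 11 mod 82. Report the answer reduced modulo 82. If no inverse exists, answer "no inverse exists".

gcd(82, 11) by repeated division:
82 = 7·11 + 5
11 = 2·5 + 1
5 = 5·1 + 0
The gcd is 1. Working backward:
1 = 11 − 2·5
1 = −2·82 + 15·11
So 11·15 ≡ 1 (mod 82).

15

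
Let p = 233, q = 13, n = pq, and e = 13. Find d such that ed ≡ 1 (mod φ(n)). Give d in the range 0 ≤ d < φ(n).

φ(n) = (p−1)(q−1) = 232·12 = 2784.
Need d with 13·d ≡ 1 (mod 2784). Apply the extended Euclidean algorithm:
2784 = 214×13 + 2
13 = 6×2 + 1
2 = 2×1 + 0
Back-substitute:
1 = 13 − 6·2
1 = −6·2784 + 1285·13
So 13·1285 ≡ 1 (mod 2784), hence d = 1285.

1285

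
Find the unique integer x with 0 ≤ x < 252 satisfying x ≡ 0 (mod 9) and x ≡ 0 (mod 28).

Write x = 0 + 9·k. Then 9·k ≡ 0 − 0 ≡ 0 (mod 28).
Need 9⁻¹ mod 28. Extended Euclid on (28, 9):
28 = 3·9 + 1
9 = 9·1 + 0
Back-substitute:
1 = 28 − 3·9
9⁻¹ ≡ 25 (mod 28), so k ≡ 25·0 ≡ 0 (mod 28).
x = 0 + 9·0 = 0.

0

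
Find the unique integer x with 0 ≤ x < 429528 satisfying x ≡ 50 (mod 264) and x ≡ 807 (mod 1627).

301802

Write x = 50 + 264·k. Then 264·k ≡ 807 − 50 ≡ 757 (mod 1627).
Need 264⁻¹ mod 1627. Extended Euclid on (1627, 264):
1627 = 6·264 + 43
264 = 6·43 + 6
43 = 7·6 + 1
6 = 6·1 + 0
Back-substitute:
1 = 43 − 7·6
1 = −7·264 + 43·43
1 = 43·1627 − 265·264
264⁻¹ ≡ 1362 (mod 1627), so k ≡ 1362·757 ≡ 1143 (mod 1627).
x = 50 + 264·1143 = 301802.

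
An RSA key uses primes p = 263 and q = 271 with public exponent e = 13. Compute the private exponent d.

59857

φ(n) = (p−1)(q−1) = 262·270 = 70740.
Need d with 13·d ≡ 1 (mod 70740). Apply the extended Euclidean algorithm:
70740 = 5441·13 + 7
13 = 1·7 + 6
7 = 1·6 + 1
6 = 6·1 + 0
Back-substitute:
1 = 7 − 6
1 = −13 + 2·7
1 = 2·70740 − 10883·13
So 13·(-10883) ≡ 1 (mod 70740), hence d ≡ -10883 ≡ 59857 (mod 70740).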